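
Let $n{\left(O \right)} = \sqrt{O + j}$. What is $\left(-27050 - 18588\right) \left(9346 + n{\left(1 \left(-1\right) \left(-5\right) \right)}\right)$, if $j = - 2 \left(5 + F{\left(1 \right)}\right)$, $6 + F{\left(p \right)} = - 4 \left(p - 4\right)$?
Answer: $-426532748 - 45638 i \sqrt{17} \approx -4.2653 \cdot 10^{8} - 1.8817 \cdot 10^{5} i$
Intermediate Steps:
$F{\left(p \right)} = 10 - 4 p$ ($F{\left(p \right)} = -6 - 4 \left(p - 4\right) = -6 - 4 \left(-4 + p\right) = -6 - \left(-16 + 4 p\right) = 10 - 4 p$)
$j = -22$ ($j = - 2 \left(5 + \left(10 - 4\right)\right) = - 2 \left(5 + 6\right) = \left(-2\right) 11 = -22$)
$n{\left(O \right)} = \sqrt{-22 + O}$ ($n{\left(O \right)} = \sqrt{O - 22} = \sqrt{-22 + O}$)
$\left(-27050 - 18588\right) \left(9346 + n{\left(1 \left(-1\right) \left(-5\right) \right)}\right) = \left(-27050 - 18588\right) \left(9346 + \sqrt{-22 + 1 \left(-1\right) \left(-5\right)}\right) = - 45638 \left(9346 + \sqrt{-22 - -5}\right) = - 45638 \left(9346 + \sqrt{-22 + 5}\right) = - 45638 \left(9346 + \sqrt{-17}\right) = - 45638 \left(9346 + i \sqrt{17}\right) = -426532748 - 45638 i \sqrt{17}$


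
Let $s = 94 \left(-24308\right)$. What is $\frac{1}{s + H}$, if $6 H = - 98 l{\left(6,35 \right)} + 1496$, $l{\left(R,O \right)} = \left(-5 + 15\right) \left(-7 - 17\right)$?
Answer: $- \frac{3}{6842348} \approx -4.3845 \cdot 10^{-7}$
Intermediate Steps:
$l{\left(R,O \right)} = -240$ ($l{\left(R,O \right)} = 10 \left(-24\right) = -240$)
$H = \frac{12508}{3}$ ($H = \frac{\left(-98\right) \left(-240\right) + 1496}{6} = \frac{23520 + 1496}{6} = \frac{1}{6} \cdot 25016 = \frac{12508}{3} \approx 4169.3$)
$s = -2284952$
$\frac{1}{s + H} = \frac{1}{-2284952 + \frac{12508}{3}} = \frac{1}{- \frac{6842348}{3}} = - \frac{3}{6842348}$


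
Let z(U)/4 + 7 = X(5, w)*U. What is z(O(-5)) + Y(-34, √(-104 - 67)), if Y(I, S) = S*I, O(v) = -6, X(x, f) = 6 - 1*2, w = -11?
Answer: -124 - 102*I*√19 ≈ -124.0 - 444.61*I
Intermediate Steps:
X(x, f) = 4 (X(x, f) = 6 - 2 = 4)
z(U) = -28 + 16*U (z(U) = -28 + 4*(4*U) = -28 + 16*U)
Y(I, S) = I*S
z(O(-5)) + Y(-34, √(-104 - 67)) = (-28 + 16*(-6)) - 34*√(-104 - 67) = (-28 - 96) - 102*I*√19 = -124 - 102*I*√19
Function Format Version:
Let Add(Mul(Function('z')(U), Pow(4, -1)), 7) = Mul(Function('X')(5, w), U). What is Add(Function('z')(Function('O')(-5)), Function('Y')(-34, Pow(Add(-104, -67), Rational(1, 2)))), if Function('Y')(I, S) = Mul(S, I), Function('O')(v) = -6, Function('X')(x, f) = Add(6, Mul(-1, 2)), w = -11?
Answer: Add(-124, Mul(-102, I, Pow(19, Rational(1, 2)))) ≈ Add(-124.00, Mul(-444.61, I))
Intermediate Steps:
Function('X')(x, f) = 4 (Function('X')(x, f) = Add(6, -2) = 4)
Function('z')(U) = Add(-28, Mul(16, U)) (Function('z')(U) = Add(-28, Mul(4, Mul(4, U))) = Add(-28, Mul(16, U)))
Function('Y')(I, S) = Mul(I, S)
Add(Function('z')(Function('O')(-5)), Function('Y')(-34, Pow(Add(-104, -67), Rational(1, 2)))) = Add(Add(-28, Mul(16, -6)), Mul(-34, Pow(Add(-104, -67), Rational(1, 2)))) = Add(Add(-28, -96), Mul(-34, Pow(-171, Rational(1, 2)))) = Add(-124, Mul(-34, Mul(3, I, Pow(19, Rational(1, 2))))) = Add(-124, Mul(-102, I, Pow(19, Rational(1, 2))))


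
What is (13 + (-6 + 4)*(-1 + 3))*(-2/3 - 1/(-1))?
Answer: 3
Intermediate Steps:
(13 + (-6 + 4)*(-1 + 3))*(-2/3 - 1/(-1)) = (13 - 2*2)*(-2*⅓ - 1*(-1)) = (13 - 4)*(-⅔ + 1) = 9*(⅓) = 3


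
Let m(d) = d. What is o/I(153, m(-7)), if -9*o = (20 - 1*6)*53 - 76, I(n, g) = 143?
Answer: -74/143 ≈ -0.51748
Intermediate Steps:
o = -74 (o = -((20 - 1*6)*53 - 76)/9 = -((20 - 6)*53 - 76)/9 = -(14*53 - 76)/9 = -(742 - 76)/9 = -⅑*666 = -74)
o/I(153, m(-7)) = -74/143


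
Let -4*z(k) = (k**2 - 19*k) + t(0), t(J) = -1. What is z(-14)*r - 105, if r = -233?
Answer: 106993/4 ≈ 26748.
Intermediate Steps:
z(k) = 1/4 - k**2/4 + 19*k/4 (z(k) = -((k**2 - 19*k) - 1)/4 = -(-1 + k**2 - 19*k)/4 = 1/4 - k**2/4 + 19*k/4)
z(-14)*r - 105 = (1/4 - 1/4*(-14)**2 + (19/4)*(-14))*(-233) - 105 = (1/4 - 1/4*196 - 133/2)*(-233) - 105 = (1/4 - 49 - 133/2)*(-233) - 105 = -461/4*(-233) - 105 = 107413/4 - 105 = 106993/4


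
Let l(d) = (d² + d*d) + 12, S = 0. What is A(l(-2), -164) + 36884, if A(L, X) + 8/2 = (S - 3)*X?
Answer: 37372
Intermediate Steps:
l(d) = 12 + 2*d² (l(d) = (d² + d²) + 12 = 2*d² + 12 = 12 + 2*d²)
A(L, X) = -4 - 3*X (A(L, X) = -4 + (0 - 3)*X = -4 - 3*X)
A(l(-2), -164) + 36884 = (-4 - 3*(-164)) + 36884 = (-4 + 492) + 36884 = 488 + 36884 = 37372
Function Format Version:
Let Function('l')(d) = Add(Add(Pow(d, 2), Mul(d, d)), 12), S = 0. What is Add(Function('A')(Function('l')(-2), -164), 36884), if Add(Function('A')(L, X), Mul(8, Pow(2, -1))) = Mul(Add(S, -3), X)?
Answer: 37372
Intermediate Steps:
Function('l')(d) = Add(12, Mul(2, Pow(d, 2))) (Function('l')(d) = Add(Add(Pow(d, 2), Pow(d, 2)), 12) = Add(Mul(2, Pow(d, 2)), 12) = Add(12, Mul(2, Pow(d, 2))))
Function('A')(L, X) = Add(-4, Mul(-3, X)) (Function('A')(L, X) = Add(-4, Mul(Add(0, -3), X)) = Add(-4, Mul(-3, X)))
Add(Function('A')(Function('l')(-2), -164), 36884) = Add(Add(-4, Mul(-3, -164)), 36884) = Add(Add(-4, 492), 36884) = Add(488, 36884) = 37372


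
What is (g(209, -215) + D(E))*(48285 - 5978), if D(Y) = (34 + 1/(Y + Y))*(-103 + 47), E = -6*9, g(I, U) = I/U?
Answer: -467718819371/5805 ≈ -8.0572e+7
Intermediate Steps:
E = -54
D(Y) = -1904 - 28/Y (D(Y) = (34 + 1/(2*Y))*(-56) = -1904 - 28/Y)
(g(209, -215) + D(E))*(48285 - 5978) = (209/(-215) + (-1904 - 28/(-54)))*(48285 - 5978) = (209*(-1/215) + (-1904 - 28*(-1/54)))*42307 = (-209/215 + (-1904 + 14/27))*42307 = (-209/215 - 51394/27)*42307 = -11055353/5805*42307 = -467718819371/5805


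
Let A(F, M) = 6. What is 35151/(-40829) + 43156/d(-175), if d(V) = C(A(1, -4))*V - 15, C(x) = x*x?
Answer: -1983994889/257835135 ≈ -7.6948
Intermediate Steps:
C(x) = x²
d(V) = -15 + 36*V (d(V) = 6²*V - 15 = 36*V - 15 = -15 + 36*V)
35151/(-40829) + 43156/d(-175) = 35151/(-40829) + 43156/(-15 + 36*(-175)) = 35151*(-1/40829) + 43156/(-15 - 6300) = -35151/40829 + 43156/(-6315) = -35151/40829 + 43156*(-1/6315) = -35151/40829 - 43156/6315 = -1983994889/257835135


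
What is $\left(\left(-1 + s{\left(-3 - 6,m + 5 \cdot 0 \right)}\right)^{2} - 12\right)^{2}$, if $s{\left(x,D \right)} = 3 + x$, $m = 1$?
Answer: $1369$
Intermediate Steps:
$\left(\left(-1 + s{\left(-3 - 6,m + 5 \cdot 0 \right)}\right)^{2} - 12\right)^{2} = \left(\left(-1 + \left(3 - 9\right)\right)^{2} - 12\right)^{2} = \left(\left(-1 - 6\right)^{2} - 12\right)^{2} = \left(\left(-7\right)^{2} - 12\right)^{2} = \left(49 - 12\right)^{2} = 37^{2} = 1369$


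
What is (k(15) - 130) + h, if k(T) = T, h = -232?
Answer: -347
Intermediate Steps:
(k(15) - 130) + h = (15 - 130) - 232 = -115 - 232 = -347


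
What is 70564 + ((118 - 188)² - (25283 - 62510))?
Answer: 112691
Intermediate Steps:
70564 + ((118 - 188)² - (25283 - 62510)) = 70564 + ((-70)² - 1*(-37227)) = 70564 + (4900 + 37227) = 70564 + 42127 = 112691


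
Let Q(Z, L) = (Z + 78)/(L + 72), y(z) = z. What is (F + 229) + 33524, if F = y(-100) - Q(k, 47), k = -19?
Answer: 4004648/119 ≈ 33653.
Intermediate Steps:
Q(Z, L) = (78 + Z)/(72 + L)
F = -11959/119 (F = -100 - (78 - 19)/(72 + 47) = -100 - 59/119 = -11959/119 ≈ -100.50)
(F + 229) + 33524 = (-11959/119 + 229) + 33524 = 15292/119 + 33524 = 4004648/119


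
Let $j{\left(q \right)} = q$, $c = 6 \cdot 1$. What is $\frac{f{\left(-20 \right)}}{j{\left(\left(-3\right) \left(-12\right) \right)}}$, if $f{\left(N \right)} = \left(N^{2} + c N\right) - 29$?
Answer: $\frac{251}{36} \approx 6.9722$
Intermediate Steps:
$c = 6$
$f{\left(N \right)} = -29 + N^{2} + 6 N$ ($f{\left(N \right)} = \left(N^{2} + 6 N\right) - 29 = -29 + N^{2} + 6 N$)
$\frac{f{\left(-20 \right)}}{j{\left(\left(-3\right) \left(-12\right) \right)}} = \frac{-29 + \left(-20\right)^{2} + 6 \left(-20\right)}{\left(-3\right) \left(-12\right)} = \frac{-29 + 400 - 120}{36} = 251 \cdot \frac{1}{36} = \frac{251}{36}$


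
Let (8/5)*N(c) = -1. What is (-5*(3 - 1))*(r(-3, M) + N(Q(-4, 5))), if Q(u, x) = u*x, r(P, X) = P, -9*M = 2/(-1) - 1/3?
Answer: 145/4 ≈ 36.250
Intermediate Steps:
M = 7/27 (M = -(2/(-1) - 1/3)/9 = -(2*(-1) - 1*⅓)/9 = -(-2 - ⅓)/9 = -⅑*(-7/3) = 7/27 ≈ 0.25926)
N(c) = -5/8 (N(c) = (5/8)*(-1) = -5/8)
(-5*(3 - 1))*(r(-3, M) + N(Q(-4, 5))) = (-5*(3 - 1))*(-3 - 5/8) = -5*2*(-29/8) = -10*(-29/8) = 145/4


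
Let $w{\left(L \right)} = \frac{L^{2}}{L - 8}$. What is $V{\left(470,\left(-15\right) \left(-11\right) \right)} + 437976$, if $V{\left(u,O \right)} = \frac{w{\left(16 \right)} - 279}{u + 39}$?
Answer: $\frac{222929537}{509} \approx 4.3798 \cdot 10^{5}$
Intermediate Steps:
$w{\left(L \right)} = \frac{L^{2}}{-8 + L}$
$V{\left(u,O \right)} = - \frac{247}{39 + u}$ ($V{\left(u,O \right)} = \frac{\frac{16^{2}}{-8 + 16} - 279}{u + 39} = \frac{\frac{256}{8} - 279}{39 + u} = \frac{256 \cdot \frac{1}{8} - 279}{39 + u} = \frac{32 - 279}{39 + u} = - \frac{247}{39 + u}$)
$V{\left(470,\left(-15\right) \left(-11\right) \right)} + 437976 = - \frac{247}{39 + 470} + 437976 = - \frac{247}{509} + 437976 = \frac{222929537}{509}$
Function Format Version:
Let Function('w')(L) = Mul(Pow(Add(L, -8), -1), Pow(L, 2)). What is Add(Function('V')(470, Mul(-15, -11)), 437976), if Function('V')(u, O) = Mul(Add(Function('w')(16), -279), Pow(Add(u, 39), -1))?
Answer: Rational(222929537, 509) ≈ 4.3798e+5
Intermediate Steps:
Function('w')(L) = Mul(Pow(L, 2), Pow(Add(-8, L), -1)) (Function('w')(L) = Mul(Pow(Add(-8, L), -1), Pow(L, 2)) = Mul(Pow(L, 2), Pow(Add(-8, L), -1)))
Function('V')(u, O) = Mul(-247, Pow(Add(39, u), -1)) (Function('V')(u, O) = Mul(Add(Mul(Pow(16, 2), Pow(Add(-8, 16), -1)), -279), Pow(Add(u, 39), -1)) = Mul(Add(Mul(256, Pow(8, -1)), -279), Pow(Add(39, u), -1)) = Mul(Add(Mul(256, Rational(1, 8)), -279), Pow(Add(39, u), -1)) = Mul(Add(32, -279), Pow(Add(39, u), -1)) = Mul(-247, Pow(Add(39, u), -1)))
Add(Function('V')(470, Mul(-15, -11)), 437976) = Add(Mul(-247, Pow(Add(39, 470), -1)), 437976) = Add(Mul(-247, Pow(509, -1)), 437976) = Add(Mul(-247, Rational(1, 509)), 437976) = Add(Rational(-247, 509), 437976) = Rational(222929537, 509)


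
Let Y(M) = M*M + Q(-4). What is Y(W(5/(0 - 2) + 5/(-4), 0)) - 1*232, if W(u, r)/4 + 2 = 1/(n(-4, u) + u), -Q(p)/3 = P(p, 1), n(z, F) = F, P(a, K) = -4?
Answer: -33116/225 ≈ -147.18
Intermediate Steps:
Q(p) = 12 (Q(p) = -3*(-4) = 12)
W(u, r) = -8 + 2/u (W(u, r) = -8 + 4/(u + u) = -8 + 4/((2*u)) = -8 + 4*(1/(2*u)) = -8 + 2/u)
Y(M) = 12 + M**2 (Y(M) = M*M + 12 = M**2 + 12 = 12 + M**2)
Y(W(5/(0 - 2) + 5/(-4), 0)) - 1*232 = (12 + (-8 + 2/(5/(0 - 2) + 5/(-4)))**2) - 1*232 = (12 + (-8 + 2/(5/(-2) + 5*(-1/4)))**2) - 232 = (12 + (-8 + 2/(5*(-1/2) - 5/4))**2) - 232 = (12 + (-8 + 2/(-5/2 - 5/4))**2) - 232 = (12 + (-8 + 2/(-15/4))**2) - 232 = (12 + (-8 + 2*(-4/15))**2) - 232 = (12 + (-8 - 8/15)**2) - 232 = (12 + (-128/15)**2) - 232 = (12 + 16384/225) - 232 = 19084/225 - 232 = -33116/225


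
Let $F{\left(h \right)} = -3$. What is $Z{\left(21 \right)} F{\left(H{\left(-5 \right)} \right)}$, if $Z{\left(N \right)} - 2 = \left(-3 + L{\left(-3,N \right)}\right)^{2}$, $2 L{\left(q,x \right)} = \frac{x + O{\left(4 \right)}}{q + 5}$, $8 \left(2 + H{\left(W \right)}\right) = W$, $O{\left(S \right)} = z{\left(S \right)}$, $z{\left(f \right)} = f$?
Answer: $- \frac{603}{16} \approx -37.688$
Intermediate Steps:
$O{\left(S \right)} = S$
$H{\left(W \right)} = -2 + \frac{W}{8}$
$L{\left(q,x \right)} = \frac{4 + x}{2 \left(5 + q\right)}$ ($L{\left(q,x \right)} = \frac{\left(x + 4\right) \frac{1}{q + 5}}{2} = \frac{\left(4 + x\right) \frac{1}{5 + q}}{2} = \frac{\frac{1}{5 + q} \left(4 + x\right)}{2} = \frac{4 + x}{2 \left(5 + q\right)}$)
$Z{\left(N \right)} = 2 + \left(-2 + \frac{N}{4}\right)^{2}$ ($Z{\left(N \right)} = 2 + \left(-3 + \frac{4 + N}{2 \left(5 - 3\right)}\right)^{2} = 2 + \left(-3 + \frac{4 + N}{2 \cdot 2}\right)^{2} = 2 + \left(-3 + \frac{1}{2} \cdot \frac{1}{2} \left(4 + N\right)\right)^{2} = 2 + \left(-3 + \left(1 + \frac{N}{4}\right)\right)^{2} = 2 + \left(-2 + \frac{N}{4}\right)^{2}$)
$Z{\left(21 \right)} F{\left(H{\left(-5 \right)} \right)} = \left(2 + \frac{\left(-8 + 21\right)^{2}}{16}\right) \left(-3\right) = \left(2 + \frac{13^{2}}{16}\right) \left(-3\right) = \left(2 + \frac{1}{16} \cdot 169\right) \left(-3\right) = \left(2 + \frac{169}{16}\right) \left(-3\right) = \frac{201}{16} \left(-3\right) = - \frac{603}{16}$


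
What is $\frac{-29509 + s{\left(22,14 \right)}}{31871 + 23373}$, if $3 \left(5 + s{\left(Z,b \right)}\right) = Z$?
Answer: $- \frac{22130}{41433} \approx -0.53411$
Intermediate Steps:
$s{\left(Z,b \right)} = -5 + \frac{Z}{3}$
$\frac{-29509 + s{\left(22,14 \right)}}{31871 + 23373} = \frac{-29509 + \left(-5 + \frac{1}{3} \cdot 22\right)}{31871 + 23373} = \frac{-29509 + \left(-5 + \frac{22}{3}\right)}{55244} = \left(-29509 + \frac{7}{3}\right) \frac{1}{55244} = \left(- \frac{88520}{3}\right) \frac{1}{55244} = - \frac{22130}{41433}$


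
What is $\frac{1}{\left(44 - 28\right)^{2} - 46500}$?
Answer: $- \frac{1}{46244} \approx -2.1624 \cdot 10^{-5}$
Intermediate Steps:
$\frac{1}{\left(44 - 28\right)^{2} - 46500} = \frac{1}{16^{2} - 46500} = \frac{1}{256 - 46500} = \frac{1}{-46244} = - \frac{1}{46244}$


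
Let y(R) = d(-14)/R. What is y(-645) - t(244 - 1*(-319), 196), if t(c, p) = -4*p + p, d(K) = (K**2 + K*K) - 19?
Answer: 378887/645 ≈ 587.42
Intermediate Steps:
d(K) = -19 + 2*K**2 (d(K) = (K**2 + K**2) - 19 = 2*K**2 - 19 = -19 + 2*K**2)
t(c, p) = -3*p
y(R) = 373/R (y(R) = (-19 + 2*(-14)**2)/R = (-19 + 2*196)/R = (-19 + 392)/R = 373/R)
y(-645) - t(244 - 1*(-319), 196) = 373/(-645) - (-3)*196 = 373*(-1/645) - 1*(-588) = -373/645 + 588 = 378887/645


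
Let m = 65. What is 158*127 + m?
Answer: 20131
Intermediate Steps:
158*127 + m = 158*127 + 65 = 20066 + 65 = 20131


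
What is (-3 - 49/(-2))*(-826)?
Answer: -17759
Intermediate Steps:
(-3 - 49/(-2))*(-826) = (-3 - 49*(-1)/2)*(-826) = (-3 - 7*(-7/2))*(-826) = (-3 + 49/2)*(-826) = (43/2)*(-826) = -17759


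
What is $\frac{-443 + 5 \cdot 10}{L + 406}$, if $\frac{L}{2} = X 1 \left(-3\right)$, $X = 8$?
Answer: $- \frac{393}{358} \approx -1.0978$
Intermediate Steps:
$L = -48$ ($L = 2 \cdot 8 \cdot 1 \left(-3\right) = 2 \cdot 8 \left(-3\right) = 2 \left(-24\right) = -48$)
$\frac{-443 + 5 \cdot 10}{L + 406} = \frac{-443 + 5 \cdot 10}{-48 + 406} = \frac{-443 + 50}{358} = \left(-393\right) \frac{1}{358} = - \frac{393}{358}$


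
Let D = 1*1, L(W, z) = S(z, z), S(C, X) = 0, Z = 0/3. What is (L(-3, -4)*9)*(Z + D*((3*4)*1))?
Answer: 0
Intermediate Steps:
Z = 0 (Z = 0*(1/3) = 0)
L(W, z) = 0
D = 1
(L(-3, -4)*9)*(Z + D*((3*4)*1)) = (0*9)*(0 + 1*((3*4)*1)) = 0*(0 + 1*(12*1)) = 0*(0 + 1*12) = 0*(0 + 12) = 0*12 = 0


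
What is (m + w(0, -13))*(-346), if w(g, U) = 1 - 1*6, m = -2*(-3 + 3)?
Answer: 1730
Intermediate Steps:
m = 0 (m = -2*0 = 0)
w(g, U) = -5 (w(g, U) = 1 - 6 = -5)
(m + w(0, -13))*(-346) = (0 - 5)*(-346) = -5*(-346) = 1730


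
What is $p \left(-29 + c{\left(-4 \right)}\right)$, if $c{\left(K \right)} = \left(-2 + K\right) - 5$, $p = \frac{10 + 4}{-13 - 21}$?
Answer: $\frac{280}{17} \approx 16.471$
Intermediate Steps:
$p = - \frac{7}{17}$ ($p = \frac{14}{-34} = 14 \left(- \frac{1}{34}\right) = - \frac{7}{17} \approx -0.41176$)
$c{\left(K \right)} = -7 + K$
$p \left(-29 + c{\left(-4 \right)}\right) = - \frac{7 \left(-29 - 11\right)}{17} = \left(- \frac{7}{17}\right) \left(-40\right) = \frac{280}{17}$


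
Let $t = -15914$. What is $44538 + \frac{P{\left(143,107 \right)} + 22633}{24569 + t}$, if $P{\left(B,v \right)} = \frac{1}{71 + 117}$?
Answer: $\frac{4831587755}{108476} \approx 44541.0$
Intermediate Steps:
$P{\left(B,v \right)} = \frac{1}{188}$
$44538 + \frac{P{\left(143,107 \right)} + 22633}{24569 + t} = 44538 + \frac{\frac{1}{188} + 22633}{24569 - 15914} = 44538 + \frac{4255005}{188 \cdot 8655} = 44538 + \frac{4255005}{188} \cdot \frac{1}{8655} = 44538 + \frac{283667}{108476} = \frac{4831587755}{108476}$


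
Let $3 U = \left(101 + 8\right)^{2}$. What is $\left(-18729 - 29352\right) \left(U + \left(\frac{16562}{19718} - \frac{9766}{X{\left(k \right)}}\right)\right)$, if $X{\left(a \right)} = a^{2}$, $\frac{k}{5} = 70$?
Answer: $- \frac{115007867593565243}{603863750} \approx -1.9045 \cdot 10^{8}$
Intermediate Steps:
$k = 350$ ($k = 5 \cdot 70 = 350$)
$U = \frac{11881}{3}$ ($U = \frac{\left(101 + 8\right)^{2}}{3} = \frac{109^{2}}{3} = \frac{1}{3} \cdot 11881 = \frac{11881}{3} \approx 3960.3$)
$\left(-18729 - 29352\right) \left(U + \left(\frac{16562}{19718} - \frac{9766}{X{\left(k \right)}}\right)\right) = \left(-18729 - 29352\right) \left(\frac{11881}{3} + \left(\frac{16562}{19718} - \frac{9766}{350^{2}}\right)\right) = - 48081 \left(\frac{11881}{3} + \left(16562 \cdot \frac{1}{19718} - \frac{9766}{122500}\right)\right) = - 48081 \left(\frac{11881}{3} + \left(\frac{8281}{9859} - \frac{4883}{61250}\right)\right) = - 48081 \left(\frac{11881}{3} + \frac{459069753}{603863750}\right) = \left(-48081\right) \frac{7175882423009}{1811591250} = - \frac{115007867593565243}{603863750}$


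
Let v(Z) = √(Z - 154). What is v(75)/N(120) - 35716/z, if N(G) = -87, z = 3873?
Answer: -35716/3873 - I*√79/87 ≈ -9.2218 - 0.10216*I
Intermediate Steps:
v(Z) = √(-154 + Z)
v(75)/N(120) - 35716/z = √(-154 + 75)/(-87) - 35716/3873 = √(-79)*(-1/87) - 35716*1/3873 = (I*√79)*(-1/87) - 35716/3873 = -I*√79/87 - 35716/3873 = -35716/3873 - I*√79/87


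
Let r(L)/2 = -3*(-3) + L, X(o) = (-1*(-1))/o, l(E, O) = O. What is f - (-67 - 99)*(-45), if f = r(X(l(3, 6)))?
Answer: -22355/3 ≈ -7451.7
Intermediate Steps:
X(o) = 1/o
r(L) = 18 + 2*L (r(L) = 2*(-3*(-3) + L) = 2*(9 + L) = 18 + 2*L)
f = 55/3 (f = 18 + 2/6 = 18 + 2*(⅙) = 18 + ⅓ = 55/3 ≈ 18.333)
f - (-67 - 99)*(-45) = 55/3 - (-67 - 99)*(-45) = 55/3 - (-166)*(-45) = 55/3 - 1*7470 = 55/3 - 7470 = -22355/3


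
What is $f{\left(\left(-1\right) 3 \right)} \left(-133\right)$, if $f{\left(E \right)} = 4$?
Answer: $-532$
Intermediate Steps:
$f{\left(\left(-1\right) 3 \right)} \left(-133\right) = 4 \left(-133\right) = -532$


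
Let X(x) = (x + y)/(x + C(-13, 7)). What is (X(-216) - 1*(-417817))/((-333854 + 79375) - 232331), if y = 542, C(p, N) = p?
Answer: -95679767/111479490 ≈ -0.85827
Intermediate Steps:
X(x) = (542 + x)/(-13 + x) (X(x) = (x + 542)/(x - 13) = (542 + x)/(-13 + x))
(X(-216) - 1*(-417817))/((-333854 + 79375) - 232331) = ((542 - 216)/(-13 - 216) - 1*(-417817))/((-333854 + 79375) - 232331) = (326/(-229) + 417817)/(-254479 - 232331) = (-1/229*326 + 417817)/(-486810) = (-326/229 + 417817)*(-1/486810) = (95679767/229)*(-1/486810) = -95679767/111479490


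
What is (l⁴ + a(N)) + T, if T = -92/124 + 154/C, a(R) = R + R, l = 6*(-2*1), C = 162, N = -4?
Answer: 52048532/2511 ≈ 20728.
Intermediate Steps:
l = -12 (l = 6*(-2) = -12)
a(R) = 2*R
T = 524/2511 (T = -92/124 + 154/162 = -92*1/124 + 154*(1/162) = -23/31 + 77/81 = 524/2511 ≈ 0.20868)
(l⁴ + a(N)) + T = ((-12)⁴ + 2*(-4)) + 524/2511 = (20736 - 8) + 524/2511 = 20728 + 524/2511 = 52048532/2511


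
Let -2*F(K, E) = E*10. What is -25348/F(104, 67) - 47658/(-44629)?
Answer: 88247794/1150055 ≈ 76.734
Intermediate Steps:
F(K, E) = -5*E (F(K, E) = -E*10/2 = -5*E)
-25348/F(104, 67) - 47658/(-44629) = -25348/((-5*67)) - 47658/(-44629) = -25348/(-335) - 47658*(-1/44629) = -25348*(-1/335) + 3666/3433 = 25348/335 + 3666/3433 = 88247794/1150055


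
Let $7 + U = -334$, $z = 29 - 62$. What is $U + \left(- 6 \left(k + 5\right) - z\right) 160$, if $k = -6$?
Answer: $5899$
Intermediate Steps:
$z = -33$ ($z = 29 - 62 = -33$)
$U = -341$ ($U = -7 - 334 = -341$)
$U + \left(- 6 \left(k + 5\right) - z\right) 160 = -341 + \left(- 6 \left(-6 + 5\right) - -33\right) 160 = -341 + \left(\left(-6\right) \left(-1\right) + 33\right) 160 = -341 + \left(6 + 33\right) 160 = -341 + 39 \cdot 160 = -341 + 6240 = 5899$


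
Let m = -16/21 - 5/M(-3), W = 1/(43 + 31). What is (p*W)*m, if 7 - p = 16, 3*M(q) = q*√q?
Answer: 24/259 + 15*I*√3/74 ≈ 0.092664 + 0.35109*I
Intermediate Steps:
M(q) = q^(3/2)/3 (M(q) = (q*√q)/3 = q^(3/2)/3)
W = 1/74 ≈ 0.013514
m = -16/21 - 5*I*√3/3 ≈ -0.7619 - 2.8868*I
p = -9 (p = 7 - 1*16 = 7 - 16 = -9)
(p*W)*m = (-9*1/74)*(-16/21 - 5*I*√3/3) = -9*(-16/21 - 5*I*√3/3)/74 = 24/259 + 15*I*√3/74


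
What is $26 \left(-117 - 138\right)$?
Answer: $-6630$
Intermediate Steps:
$26 \left(-117 - 138\right) = 26 \left(-255\right) = -6630$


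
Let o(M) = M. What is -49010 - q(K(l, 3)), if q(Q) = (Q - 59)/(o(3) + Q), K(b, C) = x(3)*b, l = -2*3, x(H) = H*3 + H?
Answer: -3381821/69 ≈ -49012.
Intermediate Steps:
x(H) = 4*H (x(H) = 3*H + H = 4*H)
l = -6
K(b, C) = 12*b (K(b, C) = (4*3)*b = 12*b)
q(Q) = (-59 + Q)/(3 + Q) (q(Q) = (Q - 59)/(3 + Q) = (-59 + Q)/(3 + Q))
-49010 - q(K(l, 3)) = -49010 - (-59 + 12*(-6))/(3 + 12*(-6)) = -49010 - (-59 - 72)/(3 - 72) = -49010 - (-131)/(-69) = -49010 - (-1)*(-131)/69 = -49010 - 1*131/69 = -49010 - 131/69 = -3381821/69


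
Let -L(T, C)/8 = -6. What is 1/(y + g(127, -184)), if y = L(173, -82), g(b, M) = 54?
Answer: 1/102 ≈ 0.0098039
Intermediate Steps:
L(T, C) = 48 (L(T, C) = -8*(-6) = 48)
y = 48
1/(y + g(127, -184)) = 1/(48 + 54) = 1/102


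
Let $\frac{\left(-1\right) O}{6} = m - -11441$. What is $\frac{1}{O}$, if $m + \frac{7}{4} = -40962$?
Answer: $\frac{2}{354273} \approx 5.6454 \cdot 10^{-6}$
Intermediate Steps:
$m = - \frac{163855}{4}$ ($m = - \frac{7}{4} - 40962 = - \frac{163855}{4} \approx -40964.0$)
$O = \frac{354273}{2}$ ($O = - 6 \left(- \frac{163855}{4} - -11441\right) = - 6 \left(- \frac{163855}{4} + 11441\right) = \left(-6\right) \left(- \frac{118091}{4}\right) = \frac{354273}{2} \approx 1.7714 \cdot 10^{5}$)
$\frac{1}{O} = \frac{1}{\frac{354273}{2}} = \frac{2}{354273}$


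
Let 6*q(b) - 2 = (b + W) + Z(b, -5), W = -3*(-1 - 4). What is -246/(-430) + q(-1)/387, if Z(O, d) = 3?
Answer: 6737/11610 ≈ 0.58028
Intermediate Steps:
W = 15 (W = -3*(-5) = 15)
q(b) = 10/3 + b/6 (q(b) = ⅓ + ((b + 15) + 3)/6 = ⅓ + ((15 + b) + 3)/6 = ⅓ + (18 + b)/6 = ⅓ + (3 + b/6) = 10/3 + b/6)
-246/(-430) + q(-1)/387 = -246/(-430) + (10/3 + (⅙)*(-1))/387 = -246*(-1/430) + (10/3 - ⅙)*(1/387) = 123/215 + (19/6)*(1/387) = 123/215 + 19/2322 = 6737/11610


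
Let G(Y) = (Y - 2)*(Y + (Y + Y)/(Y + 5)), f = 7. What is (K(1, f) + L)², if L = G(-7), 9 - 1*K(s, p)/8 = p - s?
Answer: 576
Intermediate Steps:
K(s, p) = 72 - 8*p + 8*s (K(s, p) = 72 - 8*(p - s) = 72 + (-8*p + 8*s) = 72 - 8*p + 8*s)
G(Y) = (-2 + Y)*(Y + 2*Y/(5 + Y)) (G(Y) = (-2 + Y)*(Y + (2*Y)/(5 + Y)) = (-2 + Y)*(Y + 2*Y/(5 + Y)))
L = 0 (L = -7*(-14 + (-7)² + 5*(-7))/(5 - 7) = -7*(-14 + 49 - 35)/(-2) = -7*(-½)*0 = 0)
(K(1, f) + L)² = ((72 - 8*7 + 8*1) + 0)² = ((72 - 56 + 8) + 0)² = (24 + 0)² = 24² = 576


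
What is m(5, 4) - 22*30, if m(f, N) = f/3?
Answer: -1975/3 ≈ -658.33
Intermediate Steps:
m(f, N) = f/3 (m(f, N) = f*(1/3) = f/3)
m(5, 4) - 22*30 = (1/3)*5 - 22*30 = 5/3 - 660 = -1975/3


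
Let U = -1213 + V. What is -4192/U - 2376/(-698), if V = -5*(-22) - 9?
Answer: 348008/48511 ≈ 7.1738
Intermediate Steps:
V = 101 (V = 110 - 9 = 101)
U = -1112 (U = -1213 + 101 = -1112)
-4192/U - 2376/(-698) = -4192/(-1112) - 2376/(-698) = -4192*(-1/1112) - 2376*(-1/698) = 524/139 + 1188/349 = 348008/48511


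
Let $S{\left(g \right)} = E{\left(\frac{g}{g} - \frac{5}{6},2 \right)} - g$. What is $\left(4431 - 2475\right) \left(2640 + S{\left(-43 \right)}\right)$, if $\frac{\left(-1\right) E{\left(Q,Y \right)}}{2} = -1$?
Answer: $5251860$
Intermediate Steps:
$E{\left(Q,Y \right)} = 2$ ($E{\left(Q,Y \right)} = \left(-2\right) \left(-1\right) = 2$)
$S{\left(g \right)} = 2 - g$
$\left(4431 - 2475\right) \left(2640 + S{\left(-43 \right)}\right) = \left(4431 - 2475\right) \left(2640 + \left(2 - -43\right)\right) = 1956 \left(2640 + \left(2 + 43\right)\right) = 1956 \left(2640 + 45\right) = 1956 \cdot 2685 = 5251860$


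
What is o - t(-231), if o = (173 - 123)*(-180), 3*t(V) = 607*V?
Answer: 37739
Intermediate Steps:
t(V) = 607*V/3 (t(V) = (607*V)/3 = 607*V/3)
o = -9000 (o = 50*(-180) = -9000)
o - t(-231) = -9000 - 607*(-231)/3 = -9000 - 1*(-46739) = -9000 + 46739 = 37739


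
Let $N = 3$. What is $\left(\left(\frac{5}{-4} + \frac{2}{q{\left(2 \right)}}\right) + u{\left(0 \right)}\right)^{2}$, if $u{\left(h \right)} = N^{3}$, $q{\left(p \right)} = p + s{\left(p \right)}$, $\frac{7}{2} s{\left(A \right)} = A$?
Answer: $\frac{912025}{1296} \approx 703.72$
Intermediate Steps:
$s{\left(A \right)} = \frac{2 A}{7}$
$q{\left(p \right)} = \frac{9 p}{7}$ ($q{\left(p \right)} = p + \frac{2 p}{7} = \frac{9 p}{7}$)
$u{\left(h \right)} = 27$ ($u{\left(h \right)} = 3^{3} = 27$)
$\left(\left(\frac{5}{-4} + \frac{2}{q{\left(2 \right)}}\right) + u{\left(0 \right)}\right)^{2} = \left(\left(\frac{5}{-4} + \frac{2}{\frac{9}{7} \cdot 2}\right) + 27\right)^{2} = \left(\left(5 \left(- \frac{1}{4}\right) + \frac{2}{\frac{18}{7}}\right) + 27\right)^{2} = \left(\left(- \frac{5}{4} + 2 \cdot \frac{7}{18}\right) + 27\right)^{2} = \left(\left(- \frac{5}{4} + \frac{7}{9}\right) + 27\right)^{2} = \left(- \frac{17}{36} + 27\right)^{2} = \left(\frac{955}{36}\right)^{2} = \frac{912025}{1296}$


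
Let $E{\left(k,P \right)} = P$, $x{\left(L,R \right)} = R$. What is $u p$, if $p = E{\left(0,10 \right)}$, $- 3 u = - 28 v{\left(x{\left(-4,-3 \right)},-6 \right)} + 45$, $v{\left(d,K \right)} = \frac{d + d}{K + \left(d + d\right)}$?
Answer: $- \frac{310}{3} \approx -103.33$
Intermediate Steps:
$v{\left(d,K \right)} = \frac{2 d}{K + 2 d}$
$u = - \frac{31}{3}$ ($u = - \frac{- 28 \cdot 2 \left(-3\right) \frac{1}{-6 + 2 \left(-3\right)} + 45}{3} = - \frac{- 28 \cdot 2 \left(-3\right) \frac{1}{-6 - 6} + 45}{3} = - \frac{- 28 \cdot 2 \left(-3\right) \frac{1}{-12} + 45}{3} = - \frac{- 28 \cdot 2 \left(-3\right) \left(- \frac{1}{12}\right) + 45}{3} = - \frac{\left(-28\right) \frac{1}{2} + 45}{3} = - \frac{-14 + 45}{3} = \left(- \frac{1}{3}\right) 31 = - \frac{31}{3} \approx -10.333$)
$p = 10$
$u p = \left(- \frac{31}{3}\right) 10 = - \frac{310}{3}$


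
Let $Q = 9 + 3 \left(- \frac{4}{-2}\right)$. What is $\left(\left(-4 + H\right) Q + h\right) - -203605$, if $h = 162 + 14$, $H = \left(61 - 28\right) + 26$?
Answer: $204606$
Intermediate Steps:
$H = 59$ ($H = 33 + 26 = 59$)
$h = 176$
$Q = 15$ ($Q = 9 + 3 \left(\left(-4\right) \left(- \frac{1}{2}\right)\right) = 9 + 3 \cdot 2 = 9 + 6 = 15$)
$\left(\left(-4 + H\right) Q + h\right) - -203605 = \left(\left(-4 + 59\right) 15 + 176\right) - -203605 = \left(55 \cdot 15 + 176\right) + 203605 = \left(825 + 176\right) + 203605 = 1001 + 203605 = 204606$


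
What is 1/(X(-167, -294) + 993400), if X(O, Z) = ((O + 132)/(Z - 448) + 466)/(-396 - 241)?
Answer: 67522/67076305399 ≈ 1.0066e-6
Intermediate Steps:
X(O, Z) = -466/637 - (132 + O)/(637*(-448 + Z)) (X(O, Z) = ((132 + O)/(-448 + Z) + 466)/(-637) = ((132 + O)/(-448 + Z) + 466)*(-1/637) = (466 + (132 + O)/(-448 + Z))*(-1/637) = -466/637 - (132 + O)/(637*(-448 + Z)))
1/(X(-167, -294) + 993400) = 1/((208636 - 1*(-167) - 466*(-294))/(637*(-448 - 294)) + 993400) = 1/((1/637)*(208636 + 167 + 137004)/(-742) + 993400) = 1/((1/637)*(-1/742)*345807 + 993400) = 1/(-49401/67522 + 993400) = 1/(67076305399/67522) = 67522/67076305399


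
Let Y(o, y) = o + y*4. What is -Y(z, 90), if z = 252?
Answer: -612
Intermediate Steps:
Y(o, y) = o + 4*y
-Y(z, 90) = -(252 + 4*90) = -(252 + 360) = -1*612 = -612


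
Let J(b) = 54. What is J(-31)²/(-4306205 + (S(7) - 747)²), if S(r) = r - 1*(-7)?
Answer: -729/942229 ≈ -0.00077370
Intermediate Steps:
S(r) = 7 + r (S(r) = r + 7 = 7 + r)
J(-31)²/(-4306205 + (S(7) - 747)²) = 54²/(-4306205 + ((7 + 7) - 747)²) = 2916/(-4306205 + (14 - 747)²) = 2916/(-4306205 + (-733)²) = 2916/(-4306205 + 537289) = 2916/(-3768916) = 2916*(-1/3768916) = -729/942229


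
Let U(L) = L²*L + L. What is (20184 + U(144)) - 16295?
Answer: 2990017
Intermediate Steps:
U(L) = L + L³ (U(L) = L³ + L = L + L³)
(20184 + U(144)) - 16295 = (20184 + (144 + 144³)) - 16295 = (20184 + (144 + 2985984)) - 16295 = (20184 + 2986128) - 16295 = 3006312 - 16295 = 2990017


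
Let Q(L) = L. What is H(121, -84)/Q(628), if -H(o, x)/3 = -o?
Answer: 363/628 ≈ 0.57803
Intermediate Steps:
H(o, x) = 3*o (H(o, x) = -(-3)*o = 3*o)
H(121, -84)/Q(628) = (3*121)/628 = 363*(1/628) = 363/628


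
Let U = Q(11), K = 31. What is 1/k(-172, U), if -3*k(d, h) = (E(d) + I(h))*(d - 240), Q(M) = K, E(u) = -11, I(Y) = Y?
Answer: 3/8240 ≈ 0.00036408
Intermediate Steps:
Q(M) = 31
U = 31
k(d, h) = -(-240 + d)*(-11 + h)/3 (k(d, h) = -(-11 + h)*(d - 240)/3 = -(-11 + h)*(-240 + d)/3 = -(-240 + d)*(-11 + h)/3)
1/k(-172, U) = 1/(-880 + 80*31 + (11/3)*(-172) - 1/3*(-172)*31) = 1/(-880 + 2480 - 1892/3 + 5332/3) = 1/(8240/3) = 3/8240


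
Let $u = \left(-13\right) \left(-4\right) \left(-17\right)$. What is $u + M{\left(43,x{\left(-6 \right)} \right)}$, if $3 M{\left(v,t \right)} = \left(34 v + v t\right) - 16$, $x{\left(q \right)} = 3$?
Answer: $-359$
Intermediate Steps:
$M{\left(v,t \right)} = - \frac{16}{3} + \frac{34 v}{3} + \frac{t v}{3}$ ($M{\left(v,t \right)} = \frac{\left(34 v + v t\right) - 16}{3} = \frac{\left(34 v + t v\right) - 16}{3} = \frac{-16 + 34 v + t v}{3} = - \frac{16}{3} + \frac{34 v}{3} + \frac{t v}{3}$)
$u = -884$ ($u = 52 \left(-17\right) = -884$)
$u + M{\left(43,x{\left(-6 \right)} \right)} = -884 + \left(- \frac{16}{3} + \frac{34}{3} \cdot 43 + \frac{1}{3} \cdot 3 \cdot 43\right) = -884 + \left(- \frac{16}{3} + \frac{1462}{3} + 43\right) = -884 + 525 = -359$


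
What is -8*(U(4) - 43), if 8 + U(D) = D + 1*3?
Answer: 352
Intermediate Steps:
U(D) = -5 + D (U(D) = -8 + (D + 1*3) = -8 + (D + 3) = -8 + (3 + D) = -5 + D)
-8*(U(4) - 43) = -8*((-5 + 4) - 43) = -8*(-1 - 43) = -8*(-44) = 352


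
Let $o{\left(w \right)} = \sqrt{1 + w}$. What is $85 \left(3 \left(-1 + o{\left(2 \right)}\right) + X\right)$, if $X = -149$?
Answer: $-12920 + 255 \sqrt{3} \approx -12478.0$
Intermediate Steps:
$85 \left(3 \left(-1 + o{\left(2 \right)}\right) + X\right) = 85 \left(3 \left(-1 + \sqrt{1 + 2}\right) - 149\right) = 85 \left(3 \left(-1 + \sqrt{3}\right) - 149\right) = 85 \left(\left(-3 + 3 \sqrt{3}\right) - 149\right) = 85 \left(-152 + 3 \sqrt{3}\right) = -12920 + 255 \sqrt{3}$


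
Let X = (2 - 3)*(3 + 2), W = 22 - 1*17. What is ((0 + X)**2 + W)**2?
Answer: 900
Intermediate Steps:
W = 5 (W = 22 - 17 = 5)
X = -5 (X = -1*5 = -5)
((0 + X)**2 + W)**2 = ((0 - 5)**2 + 5)**2 = ((-5)**2 + 5)**2 = (25 + 5)**2 = 30**2 = 900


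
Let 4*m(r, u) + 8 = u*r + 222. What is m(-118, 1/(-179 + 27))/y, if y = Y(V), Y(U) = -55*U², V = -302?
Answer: -16323/1524930880 ≈ -1.0704e-5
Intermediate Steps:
m(r, u) = 107/2 + r*u/4 (m(r, u) = -2 + (u*r + 222)/4 = -2 + (r*u + 222)/4 = -2 + (222 + r*u)/4 = -2 + (111/2 + r*u/4) = 107/2 + r*u/4)
y = -5016220 (y = -55*(-302)² = -55*91204 = -5016220)
m(-118, 1/(-179 + 27))/y = (107/2 + (¼)*(-118)/(-179 + 27))/(-5016220) = (107/2 + (¼)*(-118)/(-152))*(-1/5016220) = (107/2 + (¼)*(-118)*(-1/152))*(-1/5016220) = (107/2 + 59/304)*(-1/5016220) = (16323/304)*(-1/5016220) = -16323/1524930880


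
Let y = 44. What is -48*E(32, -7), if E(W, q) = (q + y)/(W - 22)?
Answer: -888/5 ≈ -177.60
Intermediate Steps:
E(W, q) = (44 + q)/(-22 + W) (E(W, q) = (q + 44)/(W - 22) = (44 + q)/(-22 + W))
-48*E(32, -7) = -48*(44 - 7)/(-22 + 32) = -48*37/10 = -888/5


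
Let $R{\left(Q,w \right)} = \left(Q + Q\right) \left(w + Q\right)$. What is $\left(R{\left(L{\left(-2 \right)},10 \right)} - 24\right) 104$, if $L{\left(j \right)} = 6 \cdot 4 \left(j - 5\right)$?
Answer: $5518656$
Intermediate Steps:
$L{\left(j \right)} = -120 + 24 j$ ($L{\left(j \right)} = 6 \cdot 4 \left(j - 5\right) = 6 \cdot 4 \left(-5 + j\right) = 6 \left(-20 + 4 j\right) = -120 + 24 j$)
$R{\left(Q,w \right)} = 2 Q \left(Q + w\right)$
$\left(R{\left(L{\left(-2 \right)},10 \right)} - 24\right) 104 = \left(2 \left(-120 + 24 \left(-2\right)\right) \left(\left(-120 + 24 \left(-2\right)\right) + 10\right) - 24\right) 104 = \left(2 \left(-120 - 48\right) \left(\left(-120 - 48\right) + 10\right) - 24\right) 104 = \left(2 \left(-168\right) \left(-168 + 10\right) - 24\right) 104 = \left(2 \left(-168\right) \left(-158\right) - 24\right) 104 = \left(53088 - 24\right) 104 = 53064 \cdot 104 = 5518656$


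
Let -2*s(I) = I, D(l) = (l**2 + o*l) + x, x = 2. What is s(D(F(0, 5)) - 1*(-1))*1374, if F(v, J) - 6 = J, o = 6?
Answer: -130530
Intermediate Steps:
F(v, J) = 6 + J
D(l) = 2 + l**2 + 6*l (D(l) = (l**2 + 6*l) + 2 = 2 + l**2 + 6*l)
s(I) = -I/2
s(D(F(0, 5)) - 1*(-1))*1374 = -((2 + (6 + 5)**2 + 6*(6 + 5)) - 1*(-1))/2*1374 = -((2 + 11**2 + 6*11) + 1)/2*1374 = -((2 + 121 + 66) + 1)/2*1374 = -(189 + 1)/2*1374 = -1/2*190*1374 = -95*1374 = -130530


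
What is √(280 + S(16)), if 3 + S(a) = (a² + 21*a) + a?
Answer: √885 ≈ 29.749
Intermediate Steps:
S(a) = -3 + a² + 22*a (S(a) = -3 + ((a² + 21*a) + a) = -3 + (a² + 22*a) = -3 + a² + 22*a)
√(280 + S(16)) = √(280 + (-3 + 16² + 22*16)) = √(280 + (-3 + 256 + 352)) = √(280 + 605) = √885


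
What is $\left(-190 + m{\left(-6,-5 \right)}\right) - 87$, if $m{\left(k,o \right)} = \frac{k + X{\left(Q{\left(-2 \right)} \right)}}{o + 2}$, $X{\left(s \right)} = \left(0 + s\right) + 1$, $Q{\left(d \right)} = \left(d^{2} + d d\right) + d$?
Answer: $- \frac{832}{3} \approx -277.33$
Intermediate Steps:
$Q{\left(d \right)} = d + 2 d^{2}$ ($Q{\left(d \right)} = \left(d^{2} + d^{2}\right) + d = 2 d^{2} + d = d + 2 d^{2}$)
$X{\left(s \right)} = 1 + s$ ($X{\left(s \right)} = s + 1 = 1 + s$)
$m{\left(k,o \right)} = \frac{7 + k}{2 + o}$ ($m{\left(k,o \right)} = \frac{k - \left(-1 + 2 \left(1 + 2 \left(-2\right)\right)\right)}{o + 2} = \frac{k - \left(-1 + 2 \left(1 - 4\right)\right)}{2 + o} = \frac{k + \left(1 - -6\right)}{2 + o} = \frac{k + \left(1 + 6\right)}{2 + o} = \frac{k + 7}{2 + o} = \frac{7 + k}{2 + o}$)
$\left(-190 + m{\left(-6,-5 \right)}\right) - 87 = \left(-190 + \frac{7 - 6}{2 - 5}\right) - 87 = \left(-190 + \frac{1}{-3} \cdot 1\right) - 87 = \left(-190 - \frac{1}{3}\right) - 87 = - \frac{571}{3} - 87 = - \frac{832}{3}$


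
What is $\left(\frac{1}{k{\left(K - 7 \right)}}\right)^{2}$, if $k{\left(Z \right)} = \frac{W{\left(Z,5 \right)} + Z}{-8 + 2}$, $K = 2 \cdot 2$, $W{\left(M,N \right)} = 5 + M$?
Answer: $36$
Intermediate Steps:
$K = 4$
$k{\left(Z \right)} = - \frac{5}{6} - \frac{Z}{3}$ ($k{\left(Z \right)} = \frac{\left(5 + Z\right) + Z}{-8 + 2} = \frac{5 + 2 Z}{-6} = \left(5 + 2 Z\right) \left(- \frac{1}{6}\right) = - \frac{5}{6} - \frac{Z}{3}$)
$\left(\frac{1}{k{\left(K - 7 \right)}}\right)^{2} = \left(\frac{1}{- \frac{5}{6} - \frac{4 - 7}{3}}\right)^{2} = \left(\frac{1}{- \frac{5}{6} - -1}\right)^{2} = \left(\frac{1}{- \frac{5}{6} + 1}\right)^{2} = \left(\frac{1}{\frac{1}{6}}\right)^{2} = 6^{2} = 36$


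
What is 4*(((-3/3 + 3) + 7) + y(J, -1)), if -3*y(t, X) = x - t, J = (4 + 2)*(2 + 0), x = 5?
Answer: 136/3 ≈ 45.333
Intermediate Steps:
J = 12 (J = 6*2 = 12)
y(t, X) = -5/3 + t/3 (y(t, X) = -(5 - t)/3 = -5/3 + t/3)
4*(((-3/3 + 3) + 7) + y(J, -1)) = 4*(((-3/3 + 3) + 7) + (-5/3 + (1/3)*12)) = 4*(((-3*1/3 + 3) + 7) + (-5/3 + 4)) = 4*(((-1 + 3) + 7) + 7/3) = 4*((2 + 7) + 7/3) = 4*(9 + 7/3) = 4*(34/3) = 136/3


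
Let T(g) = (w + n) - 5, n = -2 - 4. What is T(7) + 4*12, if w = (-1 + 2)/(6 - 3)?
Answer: 112/3 ≈ 37.333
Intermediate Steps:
n = -6
w = ⅓ (w = 1/3 = 1*(⅓) = ⅓ ≈ 0.33333)
T(g) = -32/3 (T(g) = (⅓ - 6) - 5 = -17/3 - 5 = -32/3)
T(7) + 4*12 = -32/3 + 4*12 = -32/3 + 48 = 112/3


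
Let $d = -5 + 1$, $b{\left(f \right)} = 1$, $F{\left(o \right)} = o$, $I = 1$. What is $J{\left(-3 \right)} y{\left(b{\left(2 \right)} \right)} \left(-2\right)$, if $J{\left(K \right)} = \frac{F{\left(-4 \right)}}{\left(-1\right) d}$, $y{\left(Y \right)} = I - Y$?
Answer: $0$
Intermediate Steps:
$y{\left(Y \right)} = 1 - Y$
$d = -4$
$J{\left(K \right)} = -1$ ($J{\left(K \right)} = - \frac{4}{\left(-1\right) \left(-4\right)} = - \frac{4}{4} = \left(-4\right) \frac{1}{4} = -1$)
$J{\left(-3 \right)} y{\left(b{\left(2 \right)} \right)} \left(-2\right) = - (1 - 1) \left(-2\right) = \left(-1\right) 0 \left(-2\right) = 0 \left(-2\right) = 0$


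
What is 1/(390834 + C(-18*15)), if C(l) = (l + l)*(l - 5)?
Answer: 1/539334 ≈ 1.8541e-6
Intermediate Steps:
C(l) = 2*l*(-5 + l) (C(l) = (2*l)*(-5 + l) = 2*l*(-5 + l))
1/(390834 + C(-18*15)) = 1/(390834 + 2*(-18*15)*(-5 - 18*15)) = 1/(390834 + 2*(-270)*(-5 - 270)) = 1/(390834 + 2*(-270)*(-275)) = 1/(390834 + 148500) = 1/539334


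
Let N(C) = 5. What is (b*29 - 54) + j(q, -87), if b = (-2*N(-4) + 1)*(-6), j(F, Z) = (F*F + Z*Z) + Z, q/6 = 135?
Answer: 665094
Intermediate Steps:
q = 810 (q = 6*135 = 810)
j(F, Z) = Z + F**2 + Z**2 (j(F, Z) = (F**2 + Z**2) + Z = Z + F**2 + Z**2)
b = 54 (b = (-2*5 + 1)*(-6) = (-10 + 1)*(-6) = -9*(-6) = 54)
(b*29 - 54) + j(q, -87) = (54*29 - 54) + (-87 + 810**2 + (-87)**2) = (1566 - 54) + (-87 + 656100 + 7569) = 1512 + 663582 = 665094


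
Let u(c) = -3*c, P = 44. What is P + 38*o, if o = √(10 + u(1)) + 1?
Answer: 82 + 38*√7 ≈ 182.54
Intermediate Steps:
o = 1 + √7 (o = √(10 - 3*1) + 1 = √(10 - 3) + 1 = √7 + 1 = 1 + √7 ≈ 3.6458)
P + 38*o = 44 + 38*(1 + √7) = 44 + (38 + 38*√7) = 82 + 38*√7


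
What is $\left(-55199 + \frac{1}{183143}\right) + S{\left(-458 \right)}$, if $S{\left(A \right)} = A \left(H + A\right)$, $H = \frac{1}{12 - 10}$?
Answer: $\frac{28265558049}{183143} \approx 1.5434 \cdot 10^{5}$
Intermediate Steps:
$H = \frac{1}{2} \approx 0.5$
$S{\left(A \right)} = A \left(\frac{1}{2} + A\right)$
$\left(-55199 + \frac{1}{183143}\right) + S{\left(-458 \right)} = \left(-55199 + \frac{1}{183143}\right) - 458 \left(\frac{1}{2} - 458\right) = \left(-55199 + \frac{1}{183143}\right) - -209535 = - \frac{10109310456}{183143} + 209535 = \frac{28265558049}{183143}$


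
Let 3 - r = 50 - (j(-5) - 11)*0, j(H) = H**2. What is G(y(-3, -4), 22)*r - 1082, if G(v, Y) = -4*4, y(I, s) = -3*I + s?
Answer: -330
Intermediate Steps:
y(I, s) = s - 3*I
G(v, Y) = -16
r = -47 (r = 3 - (50 - ((-5)**2 - 11)*0) = 3 - (50 - (25 - 11)*0) = 3 - (50 - 14*0) = 3 - (50 - 1*0) = 3 - (50 + 0) = 3 - 1*50 = 3 - 50 = -47)
G(y(-3, -4), 22)*r - 1082 = -16*(-47) - 1082 = 752 - 1082 = -330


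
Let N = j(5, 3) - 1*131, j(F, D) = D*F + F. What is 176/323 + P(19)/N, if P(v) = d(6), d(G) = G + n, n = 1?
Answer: 17275/35853 ≈ 0.48183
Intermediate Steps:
d(G) = 1 + G (d(G) = G + 1 = 1 + G)
P(v) = 7 (P(v) = 1 + 6 = 7)
j(F, D) = F + D*F
N = -111 (N = 5*(1 + 3) - 1*131 = 5*4 - 131 = 20 - 131 = -111)
176/323 + P(19)/N = 176/323 + 7/(-111) = 176*(1/323) + 7*(-1/111) = 176/323 - 7/111 = 17275/35853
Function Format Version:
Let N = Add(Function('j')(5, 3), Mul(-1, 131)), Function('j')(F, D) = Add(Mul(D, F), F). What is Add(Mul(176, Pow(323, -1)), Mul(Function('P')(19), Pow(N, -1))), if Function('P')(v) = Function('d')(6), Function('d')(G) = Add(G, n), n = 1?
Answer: Rational(17275, 35853) ≈ 0.48183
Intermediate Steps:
Function('d')(G) = Add(1, G) (Function('d')(G) = Add(G, 1) = Add(1, G))
Function('P')(v) = 7 (Function('P')(v) = Add(1, 6) = 7)
Function('j')(F, D) = Add(F, Mul(D, F))
N = -111 (N = Add(Mul(5, Add(1, 3)), Mul(-1, 131)) = Add(Mul(5, 4), -131) = Add(20, -131) = -111)
Add(Mul(176, Pow(323, -1)), Mul(Function('P')(19), Pow(N, -1))) = Add(Mul(176, Pow(323, -1)), Mul(7, Pow(-111, -1))) = Add(Mul(176, Rational(1, 323)), Mul(7, Rational(-1, 111))) = Add(Rational(176, 323), Rational(-7, 111)) = Rational(17275, 35853)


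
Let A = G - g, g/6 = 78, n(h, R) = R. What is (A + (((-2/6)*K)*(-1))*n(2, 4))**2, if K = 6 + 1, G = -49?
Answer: 2319529/9 ≈ 2.5773e+5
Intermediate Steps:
g = 468 (g = 6*78 = 468)
K = 7
A = -517 (A = -49 - 1*468 = -49 - 468 = -517)
(A + (((-2/6)*K)*(-1))*n(2, 4))**2 = (-517 + ((-2/6*7)*(-1))*4)**2 = (-517 + ((-2*1/6*7)*(-1))*4)**2 = (-517 + (-1/3*7*(-1))*4)**2 = (-517 - 7/3*(-1)*4)**2 = (-517 + (7/3)*4)**2 = (-517 + 28/3)**2 = (-1523/3)**2 = 2319529/9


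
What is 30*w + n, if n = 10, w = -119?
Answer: -3560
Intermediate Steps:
30*w + n = 30*(-119) + 10 = -3570 + 10 = -3560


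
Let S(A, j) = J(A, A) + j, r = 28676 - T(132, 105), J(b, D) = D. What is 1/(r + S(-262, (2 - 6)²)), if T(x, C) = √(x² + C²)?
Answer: 28430/808236451 + 3*√3161/808236451 ≈ 3.5384e-5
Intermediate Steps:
T(x, C) = √(C² + x²)
r = 28676 - 3*√3161 (r = 28676 - √(105² + 132²) = 28676 - √(11025 + 17424) = 28676 - √28449 = 28676 - 3*√3161 ≈ 28507.)
S(A, j) = A + j
1/(r + S(-262, (2 - 6)²)) = 1/((28676 - 3*√3161) + (-262 + (2 - 6)²)) = 1/((28676 - 3*√3161) + (-262 + (-4)²)) = 1/((28676 - 3*√3161) + (-262 + 16)) = 1/((28676 - 3*√3161) - 246) = 1/(28430 - 3*√3161)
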